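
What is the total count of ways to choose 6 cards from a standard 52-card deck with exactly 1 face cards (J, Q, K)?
7,896,096

Reasoning: 12 face cards and 40 non-face cards: C(12,1) × C(40,5) = 12 × 658,008 = 7,896,096.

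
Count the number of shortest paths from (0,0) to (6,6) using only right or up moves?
Choose 6 rights from 12 moves: C(12,6) = 924.
Final answer: 924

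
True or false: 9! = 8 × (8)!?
False

Solution: 9! = 9 × 8! = 362,880, but 8 × 8! = 322,560.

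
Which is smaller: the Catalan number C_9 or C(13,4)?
C_9 = C(18,9)/(9+1) = 48,620/10 = 4,862; C(13,4) = 715.
Final answer: C(13,4)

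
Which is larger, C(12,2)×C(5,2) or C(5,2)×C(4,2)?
C(12,2)×C(5,2)

Working:
C(12,2)×C(5,2)=660, C(5,2)×C(4,2)=60.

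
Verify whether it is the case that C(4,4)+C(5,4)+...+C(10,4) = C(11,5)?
True

Working:
Hockey stick identity gives Σ = C(11,5) = 462; RHS C(11,5) = 462.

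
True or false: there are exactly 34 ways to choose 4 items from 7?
False

Working:
C(7,4) = 35 ≠ 34.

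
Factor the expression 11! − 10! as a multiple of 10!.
10 × 10! = 36,288,000

Working:
11! − 10! = 11·10! − 10! = (11 − 1)·10! = 10 × 10! = 36,288,000.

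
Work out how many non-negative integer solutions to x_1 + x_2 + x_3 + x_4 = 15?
816

Reasoning: C(15+4-1, 4-1) = 816.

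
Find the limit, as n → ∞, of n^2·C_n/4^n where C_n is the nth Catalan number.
∞

Solution: C_n ~ 4^n/(n^(3/2)√π), so n^2·C_n/4^n ~ n^(2 − 3/2)/√π → ∞.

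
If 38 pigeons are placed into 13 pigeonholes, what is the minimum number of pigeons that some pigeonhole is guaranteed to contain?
3
Pigeonhole: ⌈38/13⌉ = 3.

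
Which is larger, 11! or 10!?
11!=39,916,800, 10!=3,628,800. 11! > 10!.

Answer: 11!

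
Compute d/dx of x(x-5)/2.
d/dx[(x-0)(x-5)] = (x-5) + (x-0) = 2x - 5. Dividing by 2 gives (2x - 5)/2.
Final answer: (2x - 5)/2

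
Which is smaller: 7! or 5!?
5!

Working:
7!=5,040, 5!=120. 7! > 5!.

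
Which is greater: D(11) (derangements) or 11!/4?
D(11)
D(11) = (11-1)·[D(10) + D(9)] = 10·[1,334,961 + 133,496] = 14,684,570; 11!/4 = 39,916,800/4 = 9,979,200.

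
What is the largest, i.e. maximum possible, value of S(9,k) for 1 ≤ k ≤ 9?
Row S(9,k) for k = 1..9 (via S(n,k) = k·S(n−1,k) + S(n−1,k−1)): 1, 255, 3,025, 7,770, 6,951, 2,646, 462, 36, 1. The row is unimodal; maximum at k = 4: 7,770.
Final answer: 7,770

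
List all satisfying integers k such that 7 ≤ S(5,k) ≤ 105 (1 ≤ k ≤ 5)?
2, 3, 4

Solution: S(5,1)=1; S(5,2)=15; S(5,3)=25; S(5,4)=10; S(5,5)=1. So valid k = 2, 3, 4.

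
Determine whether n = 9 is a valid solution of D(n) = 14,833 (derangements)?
No

Reasoning: D(9) = (9-1)·[D(8) + D(7)] = 8·[14,833 + 1,854] = 133,496, which does not equal 14,833.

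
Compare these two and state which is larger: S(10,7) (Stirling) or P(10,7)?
S(10,7) = 7·S(9,7) + S(9,6) = 7·462 + 2,646 = 5,880; P(10,7) = 604,800.

Answer: P(10,7)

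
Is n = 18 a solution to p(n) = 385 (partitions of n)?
Pentagonal recurrence p(n) = p(n−1) + p(n−2) − p(n−5) − p(n−7) + …: p(18) = p(17) + p(16) − p(13) − p(11) + p(6) + p(3) = 297 + 231 − 101 − 56 + 11 + 3 = 385, which equals 385.
Final answer: Yes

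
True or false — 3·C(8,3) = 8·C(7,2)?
True

Solution: Absorption identity k·C(n,k) = n·C(n-1,k-1). LHS = 3·56 = 168; RHS = 8·21 = 168.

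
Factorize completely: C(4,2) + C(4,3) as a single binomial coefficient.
C(5,3)

Reasoning: By Pascal's identity: C(4,2) + C(4,3) = C(5,3) = 10.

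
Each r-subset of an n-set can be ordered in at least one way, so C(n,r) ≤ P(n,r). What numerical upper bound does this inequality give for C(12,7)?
3,991,680

Reasoning: P(12,7) = 12·11·10·9·8·7·6 = 3,991,680, so C(12,7) ≤ 3,991,680. (The bound is loose by a factor of 7! = 5,040: C(12,7) = 3,991,680/5,040 = 792.)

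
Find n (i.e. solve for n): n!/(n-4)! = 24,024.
14

Solution: n!/(n-4)! = n×(n-1)×(n-2)×(n-3), a product of 4 consecutive integers ≈ (n−1.5)^4. 24,024^(1/4) + 1.5 ≈ 13.9; check n = 14: 14×13×12×11 = 24,024 ✓. So n = 14.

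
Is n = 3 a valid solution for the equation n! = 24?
3! = 3·2! = 3·2 = 6, which does not equal 24.

Answer: No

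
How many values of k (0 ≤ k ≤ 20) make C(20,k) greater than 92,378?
5

Reasoning: Row 20 is unimodal and symmetric about k=20/2. C(20,7)=77,520 ≤ 92,378; C(20,8)=125,970 > 92,378; by symmetry C(20,k) > 92,378 for k = 8..12. That's 12 - 8 + 1 = 5 values.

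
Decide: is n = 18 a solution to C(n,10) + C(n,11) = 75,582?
Yes

C(18,10) + C(18,11) = 43,758 + 31,824 = 75,582, which equals 75,582.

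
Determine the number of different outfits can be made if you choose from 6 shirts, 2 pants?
12

Reasoning: By the multiplication principle: 6 × 2 = 12.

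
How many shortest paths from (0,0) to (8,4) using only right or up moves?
495

Working:
Choose 8 rights from 12 moves: C(12,8) = 495.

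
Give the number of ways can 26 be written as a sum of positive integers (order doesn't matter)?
2,436
Pentagonal recurrence p(n) = p(n−1) + p(n−2) − p(n−5) − p(n−7) + …: p(26) = p(25) + p(24) − p(21) − p(19) + p(14) + p(11) − p(4) − p(0) = 1,958 + 1,575 − 792 − 490 + 135 + 56 − 5 − 1 = 2,436.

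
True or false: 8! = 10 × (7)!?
False

8! = 8 × 7! = 40,320, but 10 × 7! = 50,400.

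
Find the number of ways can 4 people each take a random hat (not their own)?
9

Solution: Using D(n) = (n-1)[D(n-1) + D(n-2)]:
D(4) = (4-1) × [D(3) + D(2)]
      = 3 × [2 + 1]
      = 3 × 3
      = 9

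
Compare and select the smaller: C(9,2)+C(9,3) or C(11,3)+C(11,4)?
C(9,2)+C(9,3)

First=120, Second=495.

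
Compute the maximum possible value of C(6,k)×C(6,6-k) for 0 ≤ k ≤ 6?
400
C(6,k)·C(6,6-k) = C(6,k)², maximised at the centre k = 3: C(6,3)² = 400.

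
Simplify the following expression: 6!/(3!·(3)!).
20

Working:
This is C(6,3) = 20.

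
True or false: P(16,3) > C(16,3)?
True

Solution: P(16,3) = 3,360 and C(16,3) = 560; P(n,r) = r! × C(n,r) so P > C whenever r ≥ 2.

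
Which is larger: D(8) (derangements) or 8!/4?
D(8)

D(8) = (8-1)·[D(7) + D(6)] = 7·[1,854 + 265] = 14,833; 8!/4 = 40,320/4 = 10,080.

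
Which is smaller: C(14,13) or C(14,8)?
C(14,13)

Working:
C(14,13)=14, C(14,8)=3,003.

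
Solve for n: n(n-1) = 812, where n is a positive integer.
29

Explanation: n² − n − 812 = 0, so n = (1 ± √(1 + 4·812))/2 = (1 ± √3,249)/2 = (1 ± 57)/2, i.e. n = 29 or n = -28. Taking the positive root, n = 29 (check: 29×28 = 812).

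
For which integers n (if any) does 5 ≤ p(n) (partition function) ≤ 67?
Tabulating p(n) via p(n) = p(n−1) + p(n−2) − p(n−5) − p(n−7) + …: p(3)=3; p(4)=5; p(5)=7; p(6)=11; p(7)=15; p(8)=22; p(9)=30; p(10)=42; p(11)=56; p(12)=77. So valid n = 4, 5, 6, 7, 8, 9, 10, 11.
Final answer: 4, 5, 6, 7, 8, 9, 10, 11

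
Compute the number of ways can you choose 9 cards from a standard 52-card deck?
C(52,9) = 3,679,075,400.
Final answer: 3,679,075,400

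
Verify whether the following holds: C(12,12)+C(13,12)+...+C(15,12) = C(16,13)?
True

Reasoning: Hockey stick identity gives Σ = C(16,13) = 560; RHS C(16,13) = 560.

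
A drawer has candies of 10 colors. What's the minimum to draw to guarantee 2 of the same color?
Worst case: 1 of each = 10. One more: 11.
Final answer: 11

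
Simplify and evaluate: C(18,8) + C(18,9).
By Pascal's identity: C(19,9) = 92,378.
Final answer: 92,378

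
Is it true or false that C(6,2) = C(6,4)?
True

Working:
Symmetry C(n,k) = C(n,n-k): C(6,2) = 15 and C(6,4) = 15. Both sides agree, so the statement holds.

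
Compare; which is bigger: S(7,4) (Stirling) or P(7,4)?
P(7,4)

Reasoning: S(7,4) = 4·S(6,4) + S(6,3) = 4·65 + 90 = 350; P(7,4) = 840.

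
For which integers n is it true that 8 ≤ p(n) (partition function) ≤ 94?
Tabulating p(n) via p(n) = p(n−1) + p(n−2) − p(n−5) − p(n−7) + …: p(5)=7; p(6)=11; p(7)=15; p(8)=22; p(9)=30; p(10)=42; p(11)=56; p(12)=77; p(13)=101. So valid n = 6, 7, 8, 9, 10, 11, 12.

Answer: 6, 7, 8, 9, 10, 11, 12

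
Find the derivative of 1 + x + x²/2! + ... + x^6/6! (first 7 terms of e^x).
1 + x + x²/2! + ... + x^5/5!

Working:
Differentiating term by term gives the first 6 terms of e^x.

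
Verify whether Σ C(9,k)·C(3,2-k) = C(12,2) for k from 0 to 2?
True
Vandermonde's identity gives C(12,2) = 66; RHS C(12,2) = 66.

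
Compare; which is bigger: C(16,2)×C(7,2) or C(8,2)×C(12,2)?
C(16,2)×C(7,2)=2,520, C(8,2)×C(12,2)=1,848.

Answer: C(16,2)×C(7,2)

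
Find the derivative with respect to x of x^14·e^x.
Product rule: d/dx[x^14]·e^x + x^14·d/dx[e^x] = 14x^{13}e^x + x^14e^x.
Final answer: (14x^13 + x^14)e^x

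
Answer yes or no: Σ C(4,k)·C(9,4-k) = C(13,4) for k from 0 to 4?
Yes

Reasoning: Vandermonde's identity gives C(13,4) = 715; RHS C(13,4) = 715.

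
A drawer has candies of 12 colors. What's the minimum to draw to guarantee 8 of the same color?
Worst case: 7 of each = 84. One more: 85.

Answer: 85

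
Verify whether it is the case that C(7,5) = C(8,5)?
False

Solution: LHS = C(7,5) = 21; RHS = C(8,5) = 56. 21 ≠ 56, so the statement does not hold.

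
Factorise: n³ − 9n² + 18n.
n³ − 9n² + 18n = n(n² − 9n + 18) = n(n − 3)(n − 6).

Answer: n(n − 3)(n − 6)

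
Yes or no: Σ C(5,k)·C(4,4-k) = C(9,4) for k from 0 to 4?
Yes

Reasoning: Vandermonde's identity gives C(9,4) = 126; RHS C(9,4) = 126.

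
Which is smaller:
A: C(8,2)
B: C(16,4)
A

Reasoning: A=C(8,2)=28, B=C(16,4)=1,820.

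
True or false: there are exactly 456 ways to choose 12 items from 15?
C(15,12) = 455 ≠ 456.
Final answer: False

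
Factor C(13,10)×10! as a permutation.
P(13,10)

Working:
C(13,10)×10! = [13!/(10!(3)!)]×10! = 13!/(3)! = P(13,10) = 1,037,836,800.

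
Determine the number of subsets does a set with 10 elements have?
1,024

Working:
Each element can be included or excluded: 2^10 = 1,024.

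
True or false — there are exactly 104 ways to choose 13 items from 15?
False

Explanation: C(15,13) = 105 ≠ 104.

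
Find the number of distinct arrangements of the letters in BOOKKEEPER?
Word has 10 letters (B=1, O=2, K=2, E=3, P=1, R=1). Arrangements: 10!/Π(k!) = 151,200.

Answer: 151,200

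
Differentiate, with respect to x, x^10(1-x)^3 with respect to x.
Product rule: 10x^{9}(1-x)^{3} + x^10·(-3)(1-x)^{2}.

Answer: 10x^9(1-x)^3 - 3x^10(1-x)^2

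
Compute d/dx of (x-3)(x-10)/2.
(2x - 13)/2

d/dx[(x-3)(x-10)] = (x-10) + (x-3) = 2x - 13. Dividing by 2 gives (2x - 13)/2.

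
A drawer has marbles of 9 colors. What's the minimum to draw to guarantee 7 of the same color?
Worst case: 6 of each = 54. One more: 55.
Final answer: 55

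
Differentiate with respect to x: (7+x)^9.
9(7+x)^8

Using the power rule: d/dx (7+x)^9 = 9(7+x)^{8}.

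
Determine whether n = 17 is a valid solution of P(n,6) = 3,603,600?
No

Solution: P(17,6) = 17·16·15·14·13·12 = 8,910,720, which does not equal 3,603,600.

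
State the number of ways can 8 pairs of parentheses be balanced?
1,430

Explanation: Using the Catalan number formula: C_n = C(2n, n) / (n+1)
C_8 = C(16, 8) / (8+1)
     = 12870 / 9
     = 1,430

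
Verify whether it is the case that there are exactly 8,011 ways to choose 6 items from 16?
False

Explanation: C(16,6) = 8,008 ≠ 8011.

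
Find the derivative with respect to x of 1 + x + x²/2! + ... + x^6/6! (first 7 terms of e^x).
Differentiating term by term gives the first 6 terms of e^x.
Final answer: 1 + x + x²/2! + ... + x^5/5!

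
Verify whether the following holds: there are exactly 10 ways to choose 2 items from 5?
True
C(5,2) = 10.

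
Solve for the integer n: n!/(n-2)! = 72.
9
n!/(n-2)! = n×(n-1), a product of 2 consecutive integers ≈ (n−0.5)^2. 72^(1/2) + 0.5 ≈ 9.0; check n = 9: 9×8 = 72 ✓. So n = 9.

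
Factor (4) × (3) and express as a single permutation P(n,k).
P(4,2) = 4!/(2)!
Product of 2 consecutive descending integers starting at 4: P(4,2) = 4!/2! = 12.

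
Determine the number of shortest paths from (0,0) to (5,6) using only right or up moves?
462

Reasoning: Choose 5 rights from 11 moves: C(11,5) = 462.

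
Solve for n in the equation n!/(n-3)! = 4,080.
17
n!/(n-3)! = n×(n-1)×(n-2), a product of 3 consecutive integers ≈ (n−1)^3. 4,080^(1/3) + 1 ≈ 17.0; check n = 17: 17×16×15 = 4,080 ✓. So n = 17.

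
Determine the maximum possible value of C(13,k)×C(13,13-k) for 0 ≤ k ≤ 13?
C(13,k)·C(13,13-k) = C(13,k)², maximised at the centre k = 6: C(13,6)² = 2,944,656.
Final answer: 2,944,656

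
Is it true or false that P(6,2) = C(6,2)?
False

Reasoning: P(6,2) = 30 but C(6,2) = 15; they differ by a factor of 2! = 2, so the statement does not hold.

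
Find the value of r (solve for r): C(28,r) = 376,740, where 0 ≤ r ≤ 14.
C(28,r) is increasing for 0 ≤ r ≤ 14. Stepping up (C(28,r+1) = C(28,r)·(28−r)/(r+1)): C(28,1) = 28, C(28,2) = 378, C(28,3) = 3,276, C(28,4) = 20,475, C(28,5) = 98,280, C(28,6) = 376,740 ✓. So r = 6.

Answer: 6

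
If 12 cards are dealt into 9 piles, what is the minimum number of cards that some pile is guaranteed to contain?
Pigeonhole: ⌈12/9⌉ = 2.
Final answer: 2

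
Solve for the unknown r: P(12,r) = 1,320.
3
P(12,r) = 12·11·…·(12−r+1), a product of r factors. Multiplying down from 12: 12 = 12; 12·11 = 132; 12·11·10 = 1,320 ✓ (3 factors). So r = 3.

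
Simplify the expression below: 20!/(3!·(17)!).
1,140

Working:
This is C(20,3) = 1,140.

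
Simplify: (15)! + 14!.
1,394,852,659,200

Reasoning: (15)! + 14! = (15)·14! + 14! = (15+1)·14! = 16·14! = 1,394,852,659,200.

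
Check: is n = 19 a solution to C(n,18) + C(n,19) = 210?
C(19,18) + C(19,19) = 19 + 1 = 20, which does not equal 210.
Final answer: No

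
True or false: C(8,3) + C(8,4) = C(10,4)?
False

Explanation: Pascal's identity gives C(9,4) = 126, whereas C(10,4) = 210.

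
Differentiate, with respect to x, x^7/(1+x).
(7x^6(1+x) - x^7)/(1+x)²

Explanation: Quotient rule: [7x^{6}(1+x) - x^7]/(1+x)².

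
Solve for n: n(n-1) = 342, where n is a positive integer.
19

Working:
n² − n − 342 = 0, so n = (1 ± √(1 + 4·342))/2 = (1 ± √1,369)/2 = (1 ± 37)/2, i.e. n = 19 or n = -18. Taking the positive root, n = 19 (check: 19×18 = 342).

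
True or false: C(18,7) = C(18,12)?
False
C(18,7) = 31,824 but C(18,12) = 18,564; symmetry gives C(18,7) = C(18,11), not C(18,12).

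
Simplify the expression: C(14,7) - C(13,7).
C(14,7) - C(13,7) = C(13,6) = 1,716.

Answer: 1,716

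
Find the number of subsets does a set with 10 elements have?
Each element can be included or excluded: 2^10 = 1,024.
Final answer: 1,024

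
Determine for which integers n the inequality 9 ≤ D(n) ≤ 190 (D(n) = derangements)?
4, 5

Reasoning: Using D(n) = (n−1)[D(n−1) + D(n−2)] with D(1)=0, D(2)=1: D(3)=2; D(4)=9; D(5)=44; D(6)=265. So valid n = 4, 5.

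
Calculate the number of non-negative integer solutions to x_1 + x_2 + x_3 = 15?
136

Working:
C(15+3-1, 3-1) = 136.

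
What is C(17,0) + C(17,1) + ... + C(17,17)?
Sum of binomial coefficients = 2^17 = 131,072.

Answer: 131,072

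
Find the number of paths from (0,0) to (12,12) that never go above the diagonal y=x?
208,012
Counted by the Catalan number C_12: C_12 = C(24,12)/(12+1) = 2,704,156/13 = 208,012.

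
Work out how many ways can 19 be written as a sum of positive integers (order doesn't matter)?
490

Explanation: Pentagonal recurrence p(n) = p(n−1) + p(n−2) − p(n−5) − p(n−7) + …: p(19) = p(18) + p(17) − p(14) − p(12) + p(7) + p(4) = 385 + 297 − 135 − 77 + 15 + 5 = 490.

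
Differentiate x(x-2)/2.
d/dx[(x-0)(x-2)] = (x-2) + (x-0) = 2x - 2. Dividing by 2 gives (2x - 2)/2.

Answer: (2x - 2)/2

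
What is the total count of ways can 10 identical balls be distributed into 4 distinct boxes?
286

Reasoning: C(10+4-1, 4-1) = C(13, 3) = 286.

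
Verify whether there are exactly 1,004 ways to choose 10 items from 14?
C(14,10) = 1,001 ≠ 1004.

Answer: False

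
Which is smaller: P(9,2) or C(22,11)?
P(9,2)=72, C(22,11)=705,432.
Final answer: P(9,2)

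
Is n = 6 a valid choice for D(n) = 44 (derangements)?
No

Explanation: D(6) = (6-1)·[D(5) + D(4)] = 5·[44 + 9] = 265, which does not equal 44.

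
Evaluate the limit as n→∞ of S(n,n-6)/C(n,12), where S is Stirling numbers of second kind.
10395

Working:
The leading term of S(n,n-6) as a polynomial in n is (11)!!·C(n,12), so the ratio → (11)!! = 10395.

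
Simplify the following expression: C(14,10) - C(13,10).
715

Solution: C(14,10) - C(13,10) = C(13,9) = 715.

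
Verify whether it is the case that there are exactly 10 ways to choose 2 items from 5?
True
C(5,2) = 10.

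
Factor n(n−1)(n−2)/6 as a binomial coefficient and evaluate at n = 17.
C(n,3); C(17,3) = 680
n(n−1)(n−2)/6 = n!/(3!(n−3)!) = C(n,3). At n = 17: C(17,3) = 680.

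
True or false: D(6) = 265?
True

Working:
Derangements of 6 elements: D(6) = (6-1)·[D(5) + D(4)] = 5·[44 + 9] = 265.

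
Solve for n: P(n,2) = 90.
10
P(n,2) = n(n−1) is increasing in n; n(n−1) ≈ (n−0.5)^2 = 90 gives n ≈ 10.0. Check: P(8,2) = 56, P(9,2) = 72, P(10,2) = 90 ✓. So n = 10.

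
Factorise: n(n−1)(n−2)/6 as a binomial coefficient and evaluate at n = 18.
C(n,3); C(18,3) = 816

n(n−1)(n−2)/6 = n!/(3!(n−3)!) = C(n,3). At n = 18: C(18,3) = 816.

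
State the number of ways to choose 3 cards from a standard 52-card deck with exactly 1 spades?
9,633

13 spades and 39 non-spades: C(13,1) × C(39,2) = 13 × 741 = 9,633.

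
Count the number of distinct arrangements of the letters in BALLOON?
1,260

Explanation: Word has 7 letters (B=1, A=1, L=2, O=2, N=1). Arrangements: 7!/Π(k!) = 1,260.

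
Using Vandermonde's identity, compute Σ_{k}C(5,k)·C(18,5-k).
= C(5+18,5) = C(23,5) = 33,649.
Final answer: 33,649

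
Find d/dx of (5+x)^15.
Using the power rule: d/dx (5+x)^15 = 15(5+x)^{14}.
Final answer: 15(5+x)^14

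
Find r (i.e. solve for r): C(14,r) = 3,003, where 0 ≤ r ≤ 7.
C(14,r) is increasing for 0 ≤ r ≤ 7. Stepping up (C(14,r+1) = C(14,r)·(14−r)/(r+1)): C(14,1) = 14, C(14,2) = 91, C(14,3) = 364, C(14,4) = 1,001, C(14,5) = 2,002, C(14,6) = 3,003 ✓. So r = 6.

Answer: 6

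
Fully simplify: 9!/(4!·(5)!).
126

Explanation: This is C(9,4) = 126.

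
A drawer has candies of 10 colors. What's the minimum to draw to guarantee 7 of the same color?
61
Worst case: 6 of each = 60. One more: 61.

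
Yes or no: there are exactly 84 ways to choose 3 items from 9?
Yes

Working:
C(9,3) = 84.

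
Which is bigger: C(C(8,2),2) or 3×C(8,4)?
C(C(8,2),2)

Explanation: C(C(8,2),2)=378, 3×C(8,4)=210.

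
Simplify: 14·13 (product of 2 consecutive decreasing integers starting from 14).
182

Reasoning: This is P(14,2) = 14!/(12)! = 182.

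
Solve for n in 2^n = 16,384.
16,384 = 1,024 × 16 = 2^10 × 2^4 = 2^14, so n = 14.
Final answer: 14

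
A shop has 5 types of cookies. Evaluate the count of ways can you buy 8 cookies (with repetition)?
Stars and bars: C(8+5-1, 8) = C(12, 8) = 495.

Answer: 495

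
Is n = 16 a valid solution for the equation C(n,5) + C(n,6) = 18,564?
No

Reasoning: C(16,5) + C(16,6) = 4,368 + 8,008 = 12,376, which does not equal 18,564.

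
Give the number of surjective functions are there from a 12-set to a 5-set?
165,528,000

Explanation: Onto functions = 5! × S(12,5)
First compute S(12,5) via recurrence:
Using the Stirling recurrence: S(n,k) = k·S(n-1,k) + S(n-1,k-1)
S(12,5) = 5·S(11,5) + S(11,4)
         = 5·246730 + 145750
         = 1233650 + 145750
         = 1,379,400
Then: 120 × 1379400 = 165,528,000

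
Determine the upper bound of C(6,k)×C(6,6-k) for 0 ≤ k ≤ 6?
400

C(6,k)·C(6,6-k) = C(6,k)², maximised at the centre k = 3: C(6,3)² = 400.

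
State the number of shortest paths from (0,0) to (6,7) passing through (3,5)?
560

Working:
To (3,5): C(8,3)=56. From there: C(5,3)=10. Total: 560.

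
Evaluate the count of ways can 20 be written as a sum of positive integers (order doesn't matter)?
Pentagonal recurrence p(n) = p(n−1) + p(n−2) − p(n−5) − p(n−7) + …: p(20) = p(19) + p(18) − p(15) − p(13) + p(8) + p(5) = 490 + 385 − 176 − 101 + 22 + 7 = 627.

Answer: 627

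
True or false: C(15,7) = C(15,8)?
C(15,7) = C(15,15-7) by the symmetry property; both equal 6,435.
Final answer: True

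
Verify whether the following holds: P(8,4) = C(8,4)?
P(8,4) = 1,680 but C(8,4) = 70; they differ by a factor of 4! = 24, so the statement does not hold.
Final answer: False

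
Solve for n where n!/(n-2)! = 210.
15

Explanation: n!/(n-2)! = n×(n-1), a product of 2 consecutive integers ≈ (n−0.5)^2. 210^(1/2) + 0.5 ≈ 15.0; check n = 15: 15×14 = 210 ✓. So n = 15.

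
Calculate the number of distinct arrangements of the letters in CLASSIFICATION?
1,816,214,400

Solution: Word has 14 letters (C=2, L=1, A=2, S=2, I=3, F=1, T=1, O=1, N=1). Arrangements: 14!/Π(k!) = 1,816,214,400.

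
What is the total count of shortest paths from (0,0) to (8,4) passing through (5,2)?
210
To (5,2): C(7,5)=21. From there: C(5,3)=10. Total: 210.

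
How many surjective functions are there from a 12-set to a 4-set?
Onto functions = 4! × S(12,4)
First compute S(12,4) via recurrence:
Using the Stirling recurrence: S(n,k) = k·S(n-1,k) + S(n-1,k-1)
S(12,4) = 4·S(11,4) + S(11,3)
         = 4·145750 + 28501
         = 583000 + 28501
         = 611,501
Then: 24 × 611501 = 14,676,024
Final answer: 14,676,024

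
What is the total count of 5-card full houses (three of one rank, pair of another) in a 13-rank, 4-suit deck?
3,744

Working:
Triple rank: 13. Triple suits: C(4,3)=4. Pair rank: 12. Pair suits: C(4,2)=6. Total: 3,744.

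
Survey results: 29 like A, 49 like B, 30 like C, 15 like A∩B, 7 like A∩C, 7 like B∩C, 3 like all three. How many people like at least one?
82
|A∪B∪C| = 29+49+30-15-7-7+3 = 82.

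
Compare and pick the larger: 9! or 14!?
14!

9!=362,880, 14!=87,178,291,200. 14! > 9!.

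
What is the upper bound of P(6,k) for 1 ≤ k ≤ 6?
720

Working:
P(6,k) increases in k, so maximum at k = 6: 6! = 720.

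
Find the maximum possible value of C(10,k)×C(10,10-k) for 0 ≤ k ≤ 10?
63,504

Working:
C(10,k)·C(10,10-k) = C(10,k)², maximised at the centre k = 5: C(10,5)² = 63,504.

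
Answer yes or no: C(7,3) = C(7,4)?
Symmetry C(n,k) = C(n,n-k): C(7,3) = 35 and C(7,4) = 35. Both sides agree, so the statement holds.

Answer: Yes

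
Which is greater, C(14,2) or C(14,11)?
C(14,11)
C(14,2)=91, C(14,11)=364.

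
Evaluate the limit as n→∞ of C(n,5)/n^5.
1/120

Reasoning: C(n,5) ≈ n^5/5! for large n. Limit = 1/5! = 1/120.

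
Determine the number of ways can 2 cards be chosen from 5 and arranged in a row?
20

Working:
P(5,2) = 5!/(5-2)! = 20.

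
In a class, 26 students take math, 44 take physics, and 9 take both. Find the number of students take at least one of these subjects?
61

Reasoning: |A∪B| = |A|+|B|-|A∩B| = 26+44-9 = 61.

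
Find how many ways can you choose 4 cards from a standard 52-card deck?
C(52,4) = 270,725.

Answer: 270,725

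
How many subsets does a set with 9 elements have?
512

Solution: Each element can be included or excluded: 2^9 = 512.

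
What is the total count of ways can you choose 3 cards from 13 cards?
286

Reasoning: C(13,3) = 13! / (3! × (13-3)!)
         = 13! / (3! × 10!)
         = 286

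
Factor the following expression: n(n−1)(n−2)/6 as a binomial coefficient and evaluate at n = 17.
n(n−1)(n−2)/6 = n!/(3!(n−3)!) = C(n,3). At n = 17: C(17,3) = 680.
Final answer: C(n,3); C(17,3) = 680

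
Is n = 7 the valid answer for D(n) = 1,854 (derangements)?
Yes
D(7) = (7-1)·[D(6) + D(5)] = 6·[265 + 44] = 1,854, which equals 1,854.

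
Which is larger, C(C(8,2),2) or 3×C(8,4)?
C(C(8,2),2)
C(C(8,2),2)=378, 3×C(8,4)=210.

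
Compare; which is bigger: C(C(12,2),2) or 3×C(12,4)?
C(C(12,2),2)=2,145, 3×C(12,4)=1,485.

Answer: C(C(12,2),2)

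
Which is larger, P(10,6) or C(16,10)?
P(10,6)

Working:
P(10,6)=151,200, C(16,10)=8,008.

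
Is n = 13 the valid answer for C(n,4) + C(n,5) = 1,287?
No

Reasoning: C(13,4) + C(13,5) = 715 + 1,287 = 2,002, which does not equal 1,287.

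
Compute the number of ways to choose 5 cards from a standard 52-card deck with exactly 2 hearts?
712,842

Explanation: 13 hearts and 39 non-hearts: C(13,2) × C(39,3) = 78 × 9139 = 712,842.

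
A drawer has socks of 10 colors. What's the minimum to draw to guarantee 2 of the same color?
11

Reasoning: Worst case: 1 of each = 10. One more: 11.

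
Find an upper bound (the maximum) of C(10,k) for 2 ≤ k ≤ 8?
252

Reasoning: C(10,k) is maximised at the centre of the row: C(10,5) = 252.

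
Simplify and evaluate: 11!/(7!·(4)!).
330

Working:
This is C(11,7) = 330.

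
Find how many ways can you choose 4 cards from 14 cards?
1,001

Solution: C(14,4) = 14! / (4! × (14-4)!)
         = 14! / (4! × 10!)
         = 1,001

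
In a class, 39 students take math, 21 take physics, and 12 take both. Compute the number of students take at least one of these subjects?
48

Reasoning: |A∪B| = |A|+|B|-|A∩B| = 39+21-12 = 48.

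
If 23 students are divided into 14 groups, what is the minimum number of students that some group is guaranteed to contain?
Pigeonhole: ⌈23/14⌉ = 2.
Final answer: 2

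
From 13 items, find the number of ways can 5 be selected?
1,287
C(13,5) = 13! / (5! × (13-5)!)
         = 13! / (5! × 8!)
         = 1,287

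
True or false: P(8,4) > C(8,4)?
True

Reasoning: P(8,4) = 1,680 and C(8,4) = 70; P(n,r) = r! × C(n,r) so P > C whenever r ≥ 2.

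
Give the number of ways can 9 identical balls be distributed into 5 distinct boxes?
715

Explanation: C(9+5-1, 5-1) = C(13, 4) = 715.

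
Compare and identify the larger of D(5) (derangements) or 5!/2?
D(5) = (5-1)·[D(4) + D(3)] = 4·[9 + 2] = 44; 5!/2 = 120/2 = 60.
Final answer: 5!/2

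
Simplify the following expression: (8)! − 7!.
35,280
(8)! − 7! = (8)·7! − 7! = (8−1)·7! = 7·7! = 35,280.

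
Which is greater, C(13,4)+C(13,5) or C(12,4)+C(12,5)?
First=2,002, Second=1,287.

Answer: C(13,4)+C(13,5)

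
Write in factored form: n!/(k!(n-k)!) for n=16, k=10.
C(16,10) = 8,008

Reasoning: This is the binomial coefficient C(16,10) = 8,008.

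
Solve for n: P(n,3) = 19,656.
28

Reasoning: P(n,3) = n(n−1)(n−2) is increasing in n; n(n−1)(n−2) ≈ (n−1)^3 = 19,656 gives n ≈ 28.0. Check: P(26,3) = 15,600, P(27,3) = 17,550, P(28,3) = 19,656 ✓. So n = 28.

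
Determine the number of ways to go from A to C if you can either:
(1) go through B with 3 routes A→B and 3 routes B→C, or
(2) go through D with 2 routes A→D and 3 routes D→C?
15
Route via B: 3×3=9. Route via D: 2×3=6. Total: 15.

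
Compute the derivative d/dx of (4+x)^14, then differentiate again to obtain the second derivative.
182(4+x)^12

Explanation: First derivative: 14(4+x)^{13}. Second derivative: 14·13·(4+x)^{12} = 182(4+x)^{12}.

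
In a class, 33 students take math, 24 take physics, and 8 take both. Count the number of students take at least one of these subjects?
|A∪B| = |A|+|B|-|A∩B| = 33+24-8 = 49.
Final answer: 49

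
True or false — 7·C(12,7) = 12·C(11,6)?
True

Solution: Absorption identity k·C(n,k) = n·C(n-1,k-1). LHS = 7·792 = 5,544; RHS = 12·462 = 5,544.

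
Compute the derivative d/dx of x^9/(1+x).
(9x^8(1+x) - x^9)/(1+x)²
Quotient rule: [9x^{8}(1+x) - x^9]/(1+x)².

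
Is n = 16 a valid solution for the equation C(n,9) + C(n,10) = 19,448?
Yes

C(16,9) + C(16,10) = 11,440 + 8,008 = 19,448, which equals 19,448.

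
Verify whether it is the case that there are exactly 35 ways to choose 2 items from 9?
C(9,2) = 36 ≠ 35.

Answer: False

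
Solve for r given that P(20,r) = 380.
2

Working:
P(20,r) = 20·19·…·(20−r+1), a product of r factors. Multiplying down from 20: 20 = 20; 20·19 = 380 ✓ (2 factors). So r = 2.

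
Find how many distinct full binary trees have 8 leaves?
429

Solution: Using the Catalan number formula: C_n = C(2n, n) / (n+1)
C_7 = C(14, 7) / (7+1)
     = 3432 / 8
     = 429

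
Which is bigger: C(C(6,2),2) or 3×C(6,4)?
C(C(6,2),2)

Working:
C(C(6,2),2)=105, 3×C(6,4)=45.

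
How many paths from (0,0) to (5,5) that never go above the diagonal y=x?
42

Explanation: Counted by the Catalan number C_5: C_5 = C(10,5)/(5+1) = 252/6 = 42.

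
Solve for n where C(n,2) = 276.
24

Explanation: C(n,2) = n(n−1)/2! is increasing in n, and n(n−1) = 2!·276 = 552 ≈ (n−0.5)^2 gives n ≈ 24.0. Check: C(22,2) = 231, C(23,2) = 253, C(24,2) = 276 ✓. So n = 24.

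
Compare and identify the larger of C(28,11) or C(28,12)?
C(28,11)=21,474,180, C(28,12)=30,421,755.
Final answer: C(28,12)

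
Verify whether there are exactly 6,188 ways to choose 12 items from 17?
True

C(17,12) = 6,188.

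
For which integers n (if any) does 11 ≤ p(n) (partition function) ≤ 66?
6, 7, 8, 9, 10, 11

Working:
Tabulating p(n) via p(n) = p(n−1) + p(n−2) − p(n−5) − p(n−7) + …: p(5)=7; p(6)=11; p(7)=15; p(8)=22; p(9)=30; p(10)=42; p(11)=56; p(12)=77. So valid n = 6, 7, 8, 9, 10, 11.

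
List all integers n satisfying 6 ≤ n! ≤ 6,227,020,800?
3, 4, 5, 6, 7, 8, 9, 10, 11, 12, 13
n! is strictly increasing; 3! = 6 and 13! = 6,227,020,800, so valid n = 3, 4, 5, 6, 7, 8, 9, 10, 11, 12, 13.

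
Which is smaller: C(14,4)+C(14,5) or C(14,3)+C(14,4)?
First=3,003, Second=1,365.

Answer: C(14,3)+C(14,4)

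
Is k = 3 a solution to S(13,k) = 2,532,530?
No

Reasoning: S(13,3) = 3·S(12,3) + S(12,2) = 3·86,526 + 2,047 = 261,625, which does not equal 2,532,530.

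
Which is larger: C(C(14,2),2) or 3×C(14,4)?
C(C(14,2),2)

Explanation: C(C(14,2),2)=4,095, 3×C(14,4)=3,003.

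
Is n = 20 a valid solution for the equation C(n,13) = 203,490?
C(20,13) = 20·19·18·17·16·15·14·13·12·11·10·9·8/13! = 482,718,652,416,000/6,227,020,800 = 77,520, which does not equal 203,490.
Final answer: No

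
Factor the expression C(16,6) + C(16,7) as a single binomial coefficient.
C(17,7)

Reasoning: By Pascal's identity: C(16,6) + C(16,7) = C(17,7) = 19,448.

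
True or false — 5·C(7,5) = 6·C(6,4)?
False

Absorption identity k·C(n,k) = n·C(n-1,k-1). LHS = 5·21 = 105; RHS = 6·15 = 90.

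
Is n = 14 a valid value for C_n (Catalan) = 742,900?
No

Explanation: C_14 = C(28,14)/(14+1) = 40,116,600/15 = 2,674,440, which does not equal 742,900.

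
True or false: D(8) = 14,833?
True

Derangements of 8 elements: D(8) = (8-1)·[D(7) + D(6)] = 7·[1,854 + 265] = 14,833.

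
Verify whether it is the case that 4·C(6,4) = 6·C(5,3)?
Absorption identity k·C(n,k) = n·C(n-1,k-1). LHS = 4·15 = 60; RHS = 6·10 = 60.

Answer: True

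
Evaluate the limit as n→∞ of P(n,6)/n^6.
1

Reasoning: P(n,6) = n(n-1)···(n-5) ≈ n^6 for large n. Limit = 1.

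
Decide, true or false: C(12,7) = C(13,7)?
LHS = C(12,7) = 792; RHS = C(13,7) = 1,716. 792 ≠ 1,716, so the statement does not hold.
Final answer: False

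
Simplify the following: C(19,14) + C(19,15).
15,504

By Pascal's identity: C(20,15) = 15,504.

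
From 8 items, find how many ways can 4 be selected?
70

Reasoning: C(8,4) = 8! / (4! × (8-4)!)
         = 8! / (4! × 4!)
         = 70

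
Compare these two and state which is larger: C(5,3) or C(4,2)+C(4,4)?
C(5,3)=10; C(4,2)+C(4,4)=6+1=7.

Answer: C(5,3)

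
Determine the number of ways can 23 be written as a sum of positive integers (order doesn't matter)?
1,255
Pentagonal recurrence p(n) = p(n−1) + p(n−2) − p(n−5) − p(n−7) + …: p(23) = p(22) + p(21) − p(18) − p(16) + p(11) + p(8) − p(1) = 1,002 + 792 − 385 − 231 + 56 + 22 − 1 = 1,255.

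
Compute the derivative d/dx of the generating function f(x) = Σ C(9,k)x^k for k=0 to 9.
Term-by-term differentiation gives Σ k·C(9,k)x^{k-1} for k=1 to 9.
Final answer: Σ k·C(9,k)x^(k-1) for k=1 to 9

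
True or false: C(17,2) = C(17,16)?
False

Explanation: C(17,2) = 136 but C(17,16) = 17; symmetry gives C(17,2) = C(17,15), not C(17,16).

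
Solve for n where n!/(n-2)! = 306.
n!/(n-2)! = n×(n-1), a product of 2 consecutive integers ≈ (n−0.5)^2. 306^(1/2) + 0.5 ≈ 18.0; check n = 18: 18×17 = 306 ✓. So n = 18.
Final answer: 18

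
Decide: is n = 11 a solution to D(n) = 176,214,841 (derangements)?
No

Working:
D(11) = (11-1)·[D(10) + D(9)] = 10·[1,334,961 + 133,496] = 14,684,570, which does not equal 176,214,841.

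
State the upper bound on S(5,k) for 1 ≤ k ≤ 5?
Row S(5,k) for k = 1..5 (via S(n,k) = k·S(n−1,k) + S(n−1,k−1)): 1, 15, 25, 10, 1. The row is unimodal; maximum at k = 3: 25.
Final answer: 25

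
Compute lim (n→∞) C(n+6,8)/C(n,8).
1

Both numerator and denominator grow as n^8/8! for large n, so the ratio → 1.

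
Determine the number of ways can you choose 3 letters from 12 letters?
C(12,3) = 12! / (3! × (12-3)!)
         = 12! / (3! × 9!)
         = 220
Final answer: 220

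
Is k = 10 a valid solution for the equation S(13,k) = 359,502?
No

Reasoning: S(13,10) = 10·S(12,10) + S(12,9) = 10·1,705 + 22,275 = 39,325, which does not equal 359,502.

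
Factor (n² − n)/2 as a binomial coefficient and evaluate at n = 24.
C(n,2); C(24,2) = 276

Explanation: (n² − n)/2 = n(n−1)/2 = C(n,2). At n = 24: C(24,2) = 276.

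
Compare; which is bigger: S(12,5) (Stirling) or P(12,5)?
S(12,5)

Explanation: S(12,5) = 5·S(11,5) + S(11,4) = 5·246,730 + 145,750 = 1,379,400; P(12,5) = 95,040.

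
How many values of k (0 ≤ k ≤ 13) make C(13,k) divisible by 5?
2

Solution: Checking C(13,k) mod 5 for k = 0..13: divisible at k = 4, 9. That's 2 values.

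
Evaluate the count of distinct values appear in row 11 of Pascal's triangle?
6

Row 11 has entries C(11,0)..C(11,11); by symmetry C(11,k)=C(11,11-k), giving 6 distinct values.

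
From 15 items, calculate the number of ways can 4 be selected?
C(15,4) = 15! / (4! × (15-4)!)
         = 15! / (4! × 11!)
         = 1,365
Final answer: 1,365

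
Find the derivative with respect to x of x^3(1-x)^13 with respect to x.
3x^2(1-x)^13 - 13x^3(1-x)^12

Explanation: Product rule: 3x^{2}(1-x)^{13} + x^3·(-13)(1-x)^{12}.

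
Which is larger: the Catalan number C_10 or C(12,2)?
C_10 = C(20,10)/(10+1) = 184,756/11 = 16,796; C(12,2) = 66.

Answer: C_10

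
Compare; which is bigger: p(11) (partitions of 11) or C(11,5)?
C(11,5)
Pentagonal recurrence p(n) = p(n−1) + p(n−2) − p(n−5) − p(n−7) + …: p(11) = p(10) + p(9) − p(6) − p(4) = 42 + 30 − 11 − 5 = 56; C(11,5) = 462.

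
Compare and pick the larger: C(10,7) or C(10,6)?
C(10,7)=120, C(10,6)=210.

Answer: C(10,6)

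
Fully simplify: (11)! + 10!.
43,545,600

Reasoning: (11)! + 10! = (11)·10! + 10! = (11+1)·10! = 12·10! = 43,545,600.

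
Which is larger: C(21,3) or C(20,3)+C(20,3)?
C(20,3)+C(20,3)

C(21,3)=1,330; C(20,3)+C(20,3)=1,140+1,140=2,280.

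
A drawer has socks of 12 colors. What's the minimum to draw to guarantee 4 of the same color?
37

Working:
Worst case: 3 of each = 36. One more: 37.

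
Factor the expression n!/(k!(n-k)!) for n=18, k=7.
This is the binomial coefficient C(18,7) = 31,824.
Final answer: C(18,7) = 31,824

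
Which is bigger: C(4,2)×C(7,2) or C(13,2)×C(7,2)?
C(13,2)×C(7,2)

Solution: C(4,2)×C(7,2)=126, C(13,2)×C(7,2)=1,638.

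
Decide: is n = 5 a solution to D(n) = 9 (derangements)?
No

Reasoning: D(5) = (5-1)·[D(4) + D(3)] = 4·[9 + 2] = 44, which does not equal 9.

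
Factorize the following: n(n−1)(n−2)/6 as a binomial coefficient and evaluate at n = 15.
n(n−1)(n−2)/6 = n!/(3!(n−3)!) = C(n,3). At n = 15: C(15,3) = 455.

Answer: C(n,3); C(15,3) = 455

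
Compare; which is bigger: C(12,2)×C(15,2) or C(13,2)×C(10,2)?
C(12,2)×C(15,2)=6,930, C(13,2)×C(10,2)=3,510.
Final answer: C(12,2)×C(15,2)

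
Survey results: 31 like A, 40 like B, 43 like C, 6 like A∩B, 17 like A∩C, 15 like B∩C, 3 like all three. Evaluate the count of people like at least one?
79

Working:
|A∪B∪C| = 31+40+43-6-17-15+3 = 79.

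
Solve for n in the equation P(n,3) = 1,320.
P(n,3) = n(n−1)(n−2) is increasing in n; n(n−1)(n−2) ≈ (n−1)^3 = 1,320 gives n ≈ 12.0. Check: P(10,3) = 720, P(11,3) = 990, P(12,3) = 1,320 ✓. So n = 12.
Final answer: 12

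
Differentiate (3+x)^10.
Using the power rule: d/dx (3+x)^10 = 10(3+x)^{9}.
Final answer: 10(3+x)^9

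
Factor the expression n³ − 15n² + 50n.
n³ − 15n² + 50n = n(n² − 15n + 50) = n(n − 5)(n − 10).
Final answer: n(n − 5)(n − 10)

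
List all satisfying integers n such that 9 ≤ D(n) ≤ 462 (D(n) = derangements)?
4, 5, 6

Solution: Using D(n) = (n−1)[D(n−1) + D(n−2)] with D(1)=0, D(2)=1: D(3)=2; D(4)=9; D(5)=44; D(6)=265; D(7)=1,854. So valid n = 4, 5, 6.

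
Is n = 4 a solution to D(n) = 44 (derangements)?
No

Explanation: D(4) = (4-1)·[D(3) + D(2)] = 3·[2 + 1] = 9, which does not equal 44.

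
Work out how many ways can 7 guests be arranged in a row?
Arrangements of 7 distinct objects: 7! = 5,040.
Final answer: 5,040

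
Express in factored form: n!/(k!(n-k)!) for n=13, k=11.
This is the binomial coefficient C(13,11) = 78.

Answer: C(13,11) = 78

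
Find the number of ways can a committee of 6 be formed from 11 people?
C(11,6) = 11! / (6! × (11-6)!)
         = 11! / (6! × 5!)
         = 462

Answer: 462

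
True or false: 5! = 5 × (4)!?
True

Working:
By definition n! = n × (n-1)!, so 5! = 5 × 4!.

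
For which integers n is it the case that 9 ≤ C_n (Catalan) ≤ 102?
C_3=5; C_4=14; C_5=42; C_6=132. So valid n = 4, 5.

Answer: 4, 5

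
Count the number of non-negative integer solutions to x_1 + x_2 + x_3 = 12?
91

Explanation: C(12+3-1, 3-1) = 91.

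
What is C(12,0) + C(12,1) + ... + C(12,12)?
Sum of binomial coefficients = 2^12 = 4,096.
Final answer: 4,096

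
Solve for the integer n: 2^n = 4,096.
4,096 = 1,024 × 4 = 2^10 × 2^2 = 2^12, so n = 12.

Answer: 12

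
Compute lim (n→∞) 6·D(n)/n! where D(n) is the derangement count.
D(n)/n! → 1/e, so 6·D(n)/n! → 6/e.
Final answer: 6/e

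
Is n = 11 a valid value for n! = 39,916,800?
Yes

11! = 11·10! = 11·3,628,800 = 39,916,800, which equals 39,916,800.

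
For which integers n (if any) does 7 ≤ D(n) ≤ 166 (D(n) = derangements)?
4, 5

Using D(n) = (n−1)[D(n−1) + D(n−2)] with D(1)=0, D(2)=1: D(3)=2; D(4)=9; D(5)=44; D(6)=265. So valid n = 4, 5.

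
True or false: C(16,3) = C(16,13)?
C(16,3) = C(16,16-3) by the symmetry property; both equal 560.
Final answer: True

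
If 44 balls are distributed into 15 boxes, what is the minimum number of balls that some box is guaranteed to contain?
3

Working:
Pigeonhole: ⌈44/15⌉ = 3.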